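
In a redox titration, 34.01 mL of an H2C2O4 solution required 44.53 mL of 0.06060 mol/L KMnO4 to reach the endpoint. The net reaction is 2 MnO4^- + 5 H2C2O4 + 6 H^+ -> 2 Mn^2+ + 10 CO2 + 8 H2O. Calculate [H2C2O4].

0.198 M

n(KMnO4) = 0.06060 x 0.04453 = 0.002699 mol.
From the balanced equation, 2 mol KMnO4 reacts with 5 mol H2C2O4, so n(H2C2O4) = 0.002699 x 5/2 = 0.006746 mol.
[H2C2O4] = 0.006746 / 0.03401 L = 0.198 M.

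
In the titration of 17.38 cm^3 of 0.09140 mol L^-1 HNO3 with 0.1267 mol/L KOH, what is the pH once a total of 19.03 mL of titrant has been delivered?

12.35

n(acid) = 0.09140 x 0.01738 = 0.001589 mol; n(KOH) added = 0.1267 x 0.01903 = 0.002411 mol.
Base is in excess by 0.002411 - 0.001589 = 0.0008226 mol in a total volume of 0.03641 L.
[OH^-] = 0.0008226/0.03641 = 0.02259 M, so pOH = 1.65 and pH = 14.00 - 1.65 = 12.35.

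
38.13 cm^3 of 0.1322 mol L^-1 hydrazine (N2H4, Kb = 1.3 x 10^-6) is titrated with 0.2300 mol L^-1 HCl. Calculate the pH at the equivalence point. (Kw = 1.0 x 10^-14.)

n(N2H4) = 0.1322 x 0.03813 = 0.005041 mol; V(HCl) at equivalence = 0.005041/0.2300 = 0.02192 L.
At equivalence the base is fully converted to N2H5+; total volume = 0.06005 L, so [N2H5+] = 0.005041/0.06005 = 0.08395 M.
Ka(N2H5+) = Kw/Kb = 1.0e-14 / 1.3 x 10^-6 = 7.69e-9.
[H^+] = sqrt(Ka x [N2H5+]) = sqrt(7.69e-9 x 0.08395) = 2.54e-5 M.
pH = -log(2.54e-5) = 4.59.

4.59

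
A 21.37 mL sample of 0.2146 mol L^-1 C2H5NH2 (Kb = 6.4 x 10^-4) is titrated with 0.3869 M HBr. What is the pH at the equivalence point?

n(C2H5NH2) = 0.2146 x 0.02137 = 0.004586 mol; V(HBr) at equivalence = 0.004586/0.3869 = 0.01185 L.
At equivalence the base is fully converted to C2H5NH3+; total volume = 0.03322 L, so [C2H5NH3+] = 0.004586/0.03322 = 0.1380 M.
Ka(C2H5NH3+) = Kw/Kb = 1.0e-14 / 6.4 x 10^-4 = 1.56e-11.
[H^+] = sqrt(Ka x [C2H5NH3+]) = sqrt(1.56e-11 x 0.1380) = 1.47e-6 M.
pH = -log(1.47e-6) = 5.83.

5.83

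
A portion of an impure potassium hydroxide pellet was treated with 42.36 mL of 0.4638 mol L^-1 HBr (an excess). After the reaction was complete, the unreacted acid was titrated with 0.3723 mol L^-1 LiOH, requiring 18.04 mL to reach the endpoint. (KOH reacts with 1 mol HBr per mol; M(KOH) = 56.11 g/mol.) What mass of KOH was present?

0.726 g

Total n(HBr) added = 0.4638 x 0.04236 = 0.01965 mol.
n(LiOH) used = 0.3723 x 0.01804 = 0.006716 mol, which equals the excess n(HBr).
So n(HBr) consumed by the sample = 0.01965 - 0.006716 = 0.01293 mol.
n(KOH) = 0.01293 / 1 = 0.01293 mol.
mass = 0.01293 mol x 56.11 g/mol = 0.726 g.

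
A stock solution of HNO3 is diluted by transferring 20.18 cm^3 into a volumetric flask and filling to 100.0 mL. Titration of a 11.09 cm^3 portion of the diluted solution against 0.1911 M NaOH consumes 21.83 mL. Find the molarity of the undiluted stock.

n(NaOH) = 0.1911 x 0.02183 = 0.004172 mol.
n(HNO3) in the aliquot = 0.004172 mol.
[diluted HNO3] = 0.004172 / 0.01109 = 0.3762 M.
Dilution factor = 100.0/20.18 = 4.955, so [stock] = 0.3762 x 4.955 = 1.86 M.

1.86 M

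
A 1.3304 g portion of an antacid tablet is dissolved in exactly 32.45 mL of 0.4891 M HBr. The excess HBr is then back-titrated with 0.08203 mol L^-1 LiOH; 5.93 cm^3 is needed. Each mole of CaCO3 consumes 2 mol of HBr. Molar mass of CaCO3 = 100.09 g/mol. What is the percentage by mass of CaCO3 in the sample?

Total n(HBr) added = 0.4891 x 0.03245 = 0.01587 mol.
n(LiOH) used = 0.08203 x 0.005930 = 0.0004864 mol, which equals the excess n(HBr).
So n(HBr) consumed by the sample = 0.01587 - 0.0004864 = 0.01538 mol.
n(CaCO3) = 0.01538 / 2 = 0.007692 mol.
mass CaCO3 = 0.007692 x 100.09 = 0.7699 g, so %CaCO3 = 0.7699/1.3304 x 100 = 57.9%.

57.9%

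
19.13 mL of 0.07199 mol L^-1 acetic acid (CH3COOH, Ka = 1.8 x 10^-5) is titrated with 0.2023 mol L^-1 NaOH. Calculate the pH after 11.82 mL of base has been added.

12.52

n(acid) = 0.07199 x 0.01913 = 0.001377 mol; n(NaOH) added = 0.2023 x 0.01182 = 0.002391 mol.
Base is in excess by 0.002391 - 0.001377 = 0.001014 mol in a total volume of 0.03095 L.
[OH^-] = 0.001014/0.03095 = 0.03276 M, so pOH = 1.48 and pH = 14.00 - 1.48 = 12.52.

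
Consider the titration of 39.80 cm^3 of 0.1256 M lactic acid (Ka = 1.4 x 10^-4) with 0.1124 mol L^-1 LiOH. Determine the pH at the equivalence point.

8.31

n(HC3H5O3) = 0.1256 x 0.03980 = 0.004999 mol; V(LiOH) at equivalence = 0.004999/0.1124 = 0.04447 L.
At equivalence all the acid is converted to C3H5O3-; total volume = 0.03980 + 0.04447 = 0.08427 L, so [C3H5O3-] = 0.004999/0.08427 = 0.05932 M.
Kb = Kw/Ka = 1.0e-14 / 1.4 x 10^-4 = 7.14e-11.
[OH^-] = sqrt(Kb x [C3H5O3-]) = sqrt(7.14e-11 x 0.05932) = 2.06e-6 M.
pOH = 5.69, so pH = 14.00 - 5.69 = 8.31.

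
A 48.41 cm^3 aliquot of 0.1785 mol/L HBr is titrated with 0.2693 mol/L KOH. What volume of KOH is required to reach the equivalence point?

n(HBr) = 0.1785 mol/L x 0.04841 L = 0.008641 mol.
At equivalence n(KOH) = n(HBr) = 0.008641 mol.
V(KOH) = 0.008641 / 0.2693 = 0.03209 L = 32.1 mL.

32.1 mL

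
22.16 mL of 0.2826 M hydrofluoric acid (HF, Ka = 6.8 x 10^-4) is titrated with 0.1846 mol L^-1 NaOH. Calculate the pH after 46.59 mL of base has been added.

12.53

n(acid) = 0.2826 x 0.02216 = 0.006262 mol; n(NaOH) added = 0.1846 x 0.04659 = 0.008601 mol.
Base is in excess by 0.008601 - 0.006262 = 0.002338 mol in a total volume of 0.06875 L.
[OH^-] = 0.002338/0.06875 = 0.03401 M, so pOH = 1.47 and pH = 14.00 - 1.47 = 12.53.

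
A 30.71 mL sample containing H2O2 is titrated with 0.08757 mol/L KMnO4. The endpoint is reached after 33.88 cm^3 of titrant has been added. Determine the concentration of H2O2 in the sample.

0.242 M

n(KMnO4) = 0.08757 x 0.03388 = 0.002967 mol.
From the balanced equation, 2 mol KMnO4 reacts with 5 mol H2O2, so n(H2O2) = 0.002967 x 5/2 = 0.007417 mol.
[H2O2] = 0.007417 / 0.03071 L = 0.242 M.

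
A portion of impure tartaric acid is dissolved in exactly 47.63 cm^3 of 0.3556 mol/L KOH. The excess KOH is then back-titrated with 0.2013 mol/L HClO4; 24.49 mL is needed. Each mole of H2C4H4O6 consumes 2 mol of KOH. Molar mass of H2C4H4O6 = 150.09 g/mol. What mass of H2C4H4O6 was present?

Total n(KOH) added = 0.3556 x 0.04763 = 0.01694 mol.
n(HClO4) used = 0.2013 x 0.02449 = 0.004930 mol, which equals the excess n(KOH).
So n(KOH) consumed by the sample = 0.01694 - 0.004930 = 0.01201 mol.
n(H2C4H4O6) = 0.01201 / 2 = 0.006004 mol.
mass = 0.006004 mol x 150.09 g/mol = 0.901 g.

0.901 g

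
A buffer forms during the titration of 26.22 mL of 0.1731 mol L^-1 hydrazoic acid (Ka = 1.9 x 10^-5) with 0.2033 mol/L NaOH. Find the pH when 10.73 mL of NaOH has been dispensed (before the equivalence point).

Initial n(HN3) = 0.1731 x 0.02622 = 0.004539 mol.
n(NaOH) added = 0.2033 x 0.01073 = 0.002181 mol, converting that many moles of HN3 to N3-.
Remaining n(HN3) = 0.002357 mol; n(N3-) = 0.002181 mol.
By Henderson-Hasselbalch, pH = pKa + log([A^-]/[HA]) = 4.72 + log(0.002181/0.002357) = 4.72 + (-0.03) = 4.69.

4.69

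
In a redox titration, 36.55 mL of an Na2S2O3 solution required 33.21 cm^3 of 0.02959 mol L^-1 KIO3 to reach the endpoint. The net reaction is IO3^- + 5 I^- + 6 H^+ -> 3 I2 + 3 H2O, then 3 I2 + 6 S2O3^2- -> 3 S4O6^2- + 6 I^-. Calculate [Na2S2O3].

n(KIO3) = 0.02959 x 0.03321 = 0.0009827 mol.
From the balanced equation, 1 mol KIO3 reacts with 6 mol Na2S2O3, so n(Na2S2O3) = 0.0009827 x 6/1 = 0.005896 mol.
[Na2S2O3] = 0.005896 / 0.03655 L = 0.161 M.

0.161 M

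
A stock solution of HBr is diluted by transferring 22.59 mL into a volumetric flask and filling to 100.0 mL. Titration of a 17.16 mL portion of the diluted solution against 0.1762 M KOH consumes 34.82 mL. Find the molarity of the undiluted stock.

1.58 M

n(KOH) = 0.1762 x 0.03482 = 0.006135 mol.
n(HBr) in the aliquot = 0.006135 mol.
[diluted HBr] = 0.006135 / 0.01716 = 0.3575 M.
Dilution factor = 100.0/22.59 = 4.427, so [stock] = 0.3575 x 4.427 = 1.58 M.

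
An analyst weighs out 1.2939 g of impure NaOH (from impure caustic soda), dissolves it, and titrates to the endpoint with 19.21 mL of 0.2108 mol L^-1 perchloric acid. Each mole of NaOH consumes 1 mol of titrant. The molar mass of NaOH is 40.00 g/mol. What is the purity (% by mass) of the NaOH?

n(HClO4) = 0.2108 x 0.01921 = 0.004049 mol.
n(NaOH) = 0.004049 / 1 = 0.004049 mol.
mass of NaOH = 0.004049 x 40.00 = 0.1620 g.
% purity = 0.1620 / 1.2939 x 100 = 12.5%.

12.5%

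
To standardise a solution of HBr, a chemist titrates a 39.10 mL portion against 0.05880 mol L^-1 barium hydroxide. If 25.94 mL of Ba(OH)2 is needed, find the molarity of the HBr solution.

0.0780 M

n(Ba(OH)2) delivered = 0.05880 x 0.02594 = 0.001525 mol.
The reaction is 2 HBr + 1 Ba(OH)2, so n(HBr) = 0.001525 x 2/1 = 0.003051 mol.
[HBr] = 0.003051 mol / 0.03910 L = 0.0780 M.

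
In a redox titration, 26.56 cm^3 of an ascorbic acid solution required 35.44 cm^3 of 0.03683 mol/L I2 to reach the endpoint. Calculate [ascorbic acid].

0.0491 M

n(I2) = 0.03683 x 0.03544 = 0.001305 mol.
From the balanced equation, 1 mol I2 reacts with 1 mol ascorbic acid, so n(ascorbic acid) = 0.001305 x 1/1 = 0.001305 mol.
[ascorbic acid] = 0.001305 / 0.02656 L = 0.0491 M.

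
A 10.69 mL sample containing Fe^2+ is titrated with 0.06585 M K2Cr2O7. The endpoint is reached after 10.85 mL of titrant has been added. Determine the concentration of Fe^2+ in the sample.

n(K2Cr2O7) = 0.06585 x 0.01085 = 0.0007145 mol.
From the balanced equation, 1 mol K2Cr2O7 reacts with 6 mol Fe^2+, so n(Fe^2+) = 0.0007145 x 6/1 = 0.004287 mol.
[Fe^2+] = 0.004287 / 0.01069 L = 0.401 M.

0.401 M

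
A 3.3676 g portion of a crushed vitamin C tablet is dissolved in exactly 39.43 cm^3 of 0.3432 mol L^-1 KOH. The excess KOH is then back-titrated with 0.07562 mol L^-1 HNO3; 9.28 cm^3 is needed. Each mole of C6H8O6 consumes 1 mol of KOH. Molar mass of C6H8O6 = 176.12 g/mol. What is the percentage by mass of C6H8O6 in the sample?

Total n(KOH) added = 0.3432 x 0.03943 = 0.01353 mol.
n(HNO3) used = 0.07562 x 0.009280 = 0.0007018 mol, which equals the excess n(KOH).
So n(KOH) consumed by the sample = 0.01353 - 0.0007018 = 0.01283 mol.
n(C6H8O6) = 0.01283 / 1 = 0.01283 mol.
mass C6H8O6 = 0.01283 x 176.12 = 2.260 g, so %C6H8O6 = 2.260/3.3676 x 100 = 67.1%.

67.1%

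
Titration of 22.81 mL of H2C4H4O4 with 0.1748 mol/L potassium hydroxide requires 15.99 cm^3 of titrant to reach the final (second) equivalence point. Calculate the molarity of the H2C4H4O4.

0.0613 M

n(KOH) = 0.1748 x 0.01599 = 0.002795 mol.
At the final (second) equivalence point, 2 mol OH^- react per mol H2C4H4O4, so n(H2C4H4O4) = 0.002795 / 2 = 0.001398 mol.
[H2C4H4O4] = 0.001398 / 0.02281 L = 0.0613 M.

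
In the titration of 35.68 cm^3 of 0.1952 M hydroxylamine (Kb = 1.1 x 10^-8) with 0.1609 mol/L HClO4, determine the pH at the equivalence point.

3.55

n(NH2OH) = 0.1952 x 0.03568 = 0.006965 mol; V(HClO4) at equivalence = 0.006965/0.1609 = 0.04329 L.
At equivalence the base is fully converted to NH3OH+; total volume = 0.07897 L, so [NH3OH+] = 0.006965/0.07897 = 0.08820 M.
Ka(NH3OH+) = Kw/Kb = 1.0e-14 / 1.1 x 10^-8 = 9.09e-7.
[H^+] = sqrt(Ka x [NH3OH+]) = sqrt(9.09e-7 x 0.08820) = 0.000283 M.
pH = -log(0.000283) = 3.55.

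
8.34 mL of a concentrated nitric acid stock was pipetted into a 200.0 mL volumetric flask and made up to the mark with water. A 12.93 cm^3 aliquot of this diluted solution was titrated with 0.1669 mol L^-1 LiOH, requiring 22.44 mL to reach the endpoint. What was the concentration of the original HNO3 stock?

6.95 M

n(LiOH) = 0.1669 x 0.02244 = 0.003745 mol.
n(HNO3) in the aliquot = 0.003745 mol.
[diluted HNO3] = 0.003745 / 0.01293 = 0.2897 M.
Dilution factor = 200.0/8.340 = 23.98, so [stock] = 0.2897 x 23.98 = 6.95 M.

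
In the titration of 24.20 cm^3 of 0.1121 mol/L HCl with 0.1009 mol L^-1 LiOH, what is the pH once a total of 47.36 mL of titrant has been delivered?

12.46

n(acid) = 0.1121 x 0.02420 = 0.002713 mol; n(LiOH) added = 0.1009 x 0.04736 = 0.004779 mol.
Base is in excess by 0.004779 - 0.002713 = 0.002066 mol in a total volume of 0.07156 L.
[OH^-] = 0.002066/0.07156 = 0.02887 M, so pOH = 1.54 and pH = 14.00 - 1.54 = 12.46.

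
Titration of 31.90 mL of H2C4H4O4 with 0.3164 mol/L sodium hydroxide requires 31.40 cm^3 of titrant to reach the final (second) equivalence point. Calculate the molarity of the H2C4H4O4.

0.156 M

n(NaOH) = 0.3164 x 0.03140 = 0.009935 mol.
At the final (second) equivalence point, 2 mol OH^- react per mol H2C4H4O4, so n(H2C4H4O4) = 0.009935 / 2 = 0.004967 mol.
[H2C4H4O4] = 0.004967 / 0.03190 L = 0.156 M.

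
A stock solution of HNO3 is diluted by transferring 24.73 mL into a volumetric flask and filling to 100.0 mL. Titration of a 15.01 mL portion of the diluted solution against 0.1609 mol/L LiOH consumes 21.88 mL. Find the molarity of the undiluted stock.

n(LiOH) = 0.1609 x 0.02188 = 0.003520 mol.
n(HNO3) in the aliquot = 0.003520 mol.
[diluted HNO3] = 0.003520 / 0.01501 = 0.2345 M.
Dilution factor = 100.0/24.73 = 4.044, so [stock] = 0.2345 x 4.044 = 0.948 M.

0.948 M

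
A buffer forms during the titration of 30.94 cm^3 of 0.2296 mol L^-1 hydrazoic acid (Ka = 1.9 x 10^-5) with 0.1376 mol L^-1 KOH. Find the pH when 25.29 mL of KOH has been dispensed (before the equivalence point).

Initial n(HN3) = 0.2296 x 0.03094 = 0.007104 mol.
n(KOH) added = 0.1376 x 0.02529 = 0.003480 mol, converting that many moles of HN3 to N3-.
Remaining n(HN3) = 0.003624 mol; n(N3-) = 0.003480 mol.
By Henderson-Hasselbalch, pH = pKa + log([A^-]/[HA]) = 4.72 + log(0.003480/0.003624) = 4.72 + (-0.02) = 4.70.

4.70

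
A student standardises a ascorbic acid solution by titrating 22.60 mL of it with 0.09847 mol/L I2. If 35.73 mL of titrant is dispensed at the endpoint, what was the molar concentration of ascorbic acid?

0.156 M

n(I2) = 0.09847 x 0.03573 = 0.003518 mol.
From the balanced equation, 1 mol I2 reacts with 1 mol ascorbic acid, so n(ascorbic acid) = 0.003518 x 1/1 = 0.003518 mol.
[ascorbic acid] = 0.003518 / 0.02260 L = 0.156 M.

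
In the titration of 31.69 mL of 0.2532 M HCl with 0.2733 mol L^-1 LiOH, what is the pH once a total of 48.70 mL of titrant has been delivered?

n(acid) = 0.2532 x 0.03169 = 0.008024 mol; n(LiOH) added = 0.2733 x 0.04870 = 0.01331 mol.
Base is in excess by 0.01331 - 0.008024 = 0.005286 mol in a total volume of 0.08039 L.
[OH^-] = 0.005286/0.08039 = 0.06575 M, so pOH = 1.18 and pH = 14.00 - 1.18 = 12.82.

12.82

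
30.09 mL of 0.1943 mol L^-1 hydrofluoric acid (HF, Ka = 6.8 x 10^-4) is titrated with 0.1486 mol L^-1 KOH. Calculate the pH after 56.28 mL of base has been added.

n(acid) = 0.1943 x 0.03009 = 0.005846 mol; n(KOH) added = 0.1486 x 0.05628 = 0.008363 mol.
Base is in excess by 0.008363 - 0.005846 = 0.002517 mol in a total volume of 0.08637 L.
[OH^-] = 0.002517/0.08637 = 0.02914 M, so pOH = 1.54 and pH = 14.00 - 1.54 = 12.46.

12.46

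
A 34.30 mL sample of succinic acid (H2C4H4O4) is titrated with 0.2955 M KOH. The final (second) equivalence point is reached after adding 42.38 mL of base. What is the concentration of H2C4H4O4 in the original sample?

0.183 M

n(KOH) = 0.2955 x 0.04238 = 0.01252 mol.
At the final (second) equivalence point, 2 mol OH^- react per mol H2C4H4O4, so n(H2C4H4O4) = 0.01252 / 2 = 0.006262 mol.
[H2C4H4O4] = 0.006262 / 0.03430 L = 0.183 M.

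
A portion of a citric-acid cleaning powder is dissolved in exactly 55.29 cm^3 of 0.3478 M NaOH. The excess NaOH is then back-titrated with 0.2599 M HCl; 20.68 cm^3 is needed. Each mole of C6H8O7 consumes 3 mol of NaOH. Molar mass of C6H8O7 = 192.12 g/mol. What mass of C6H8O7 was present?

0.887 g

Total n(NaOH) added = 0.3478 x 0.05529 = 0.01923 mol.
n(HCl) used = 0.2599 x 0.02068 = 0.005375 mol, which equals the excess n(NaOH).
So n(NaOH) consumed by the sample = 0.01923 - 0.005375 = 0.01386 mol.
n(C6H8O7) = 0.01386 / 3 = 0.004618 mol.
mass = 0.004618 mol x 192.12 g/mol = 0.887 g.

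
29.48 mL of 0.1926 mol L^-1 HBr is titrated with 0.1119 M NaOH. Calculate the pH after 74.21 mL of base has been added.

n(acid) = 0.1926 x 0.02948 = 0.005678 mol; n(NaOH) added = 0.1119 x 0.07421 = 0.008304 mol.
Base is in excess by 0.008304 - 0.005678 = 0.002626 mol in a total volume of 0.1037 L.
[OH^-] = 0.002626/0.1037 = 0.02533 M, so pOH = 1.60 and pH = 14.00 - 1.60 = 12.40.

12.40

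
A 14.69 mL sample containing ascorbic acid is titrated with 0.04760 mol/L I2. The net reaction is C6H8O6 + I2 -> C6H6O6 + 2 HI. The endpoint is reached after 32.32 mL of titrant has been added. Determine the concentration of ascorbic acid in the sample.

0.105 M

n(I2) = 0.04760 x 0.03232 = 0.001538 mol.
From the balanced equation, 1 mol I2 reacts with 1 mol ascorbic acid, so n(ascorbic acid) = 0.001538 x 1/1 = 0.001538 mol.
[ascorbic acid] = 0.001538 / 0.01469 L = 0.105 M.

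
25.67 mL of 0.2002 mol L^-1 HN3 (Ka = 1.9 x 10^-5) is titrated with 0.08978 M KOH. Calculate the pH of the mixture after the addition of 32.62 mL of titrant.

4.84

Initial n(HN3) = 0.2002 x 0.02567 = 0.005139 mol.
n(KOH) added = 0.08978 x 0.03262 = 0.002929 mol, converting that many moles of HN3 to N3-.
Remaining n(HN3) = 0.002211 mol; n(N3-) = 0.002929 mol.
By Henderson-Hasselbalch, pH = pKa + log([A^-]/[HA]) = 4.72 + log(0.002929/0.002211) = 4.72 + (+0.12) = 4.84.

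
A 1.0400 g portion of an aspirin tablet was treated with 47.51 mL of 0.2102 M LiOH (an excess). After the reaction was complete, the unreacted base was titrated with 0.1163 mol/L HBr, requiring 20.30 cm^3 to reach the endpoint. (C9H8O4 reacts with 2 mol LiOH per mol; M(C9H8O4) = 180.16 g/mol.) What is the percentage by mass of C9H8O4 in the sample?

66.1%

Total n(LiOH) added = 0.2102 x 0.04751 = 0.009987 mol.
n(HBr) used = 0.1163 x 0.02030 = 0.002361 mol, which equals the excess n(LiOH).
So n(LiOH) consumed by the sample = 0.009987 - 0.002361 = 0.007626 mol.
n(C9H8O4) = 0.007626 / 2 = 0.003813 mol.
mass C9H8O4 = 0.003813 x 180.16 = 0.6869 g, so %C9H8O4 = 0.6869/1.0400 x 100 = 66.1%.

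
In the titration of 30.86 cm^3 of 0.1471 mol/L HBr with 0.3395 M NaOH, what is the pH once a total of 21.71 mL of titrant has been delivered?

n(acid) = 0.1471 x 0.03086 = 0.004540 mol; n(NaOH) added = 0.3395 x 0.02171 = 0.007371 mol.
Base is in excess by 0.007371 - 0.004540 = 0.002831 mol in a total volume of 0.05257 L.
[OH^-] = 0.002831/0.05257 = 0.05385 M, so pOH = 1.27 and pH = 14.00 - 1.27 = 12.73.

12.73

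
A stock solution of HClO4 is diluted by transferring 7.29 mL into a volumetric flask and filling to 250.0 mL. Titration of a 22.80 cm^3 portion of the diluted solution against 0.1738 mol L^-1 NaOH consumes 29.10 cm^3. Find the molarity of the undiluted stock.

7.61 M

n(NaOH) = 0.1738 x 0.02910 = 0.005058 mol.
n(HClO4) in the aliquot = 0.005058 mol.
[diluted HClO4] = 0.005058 / 0.02280 = 0.2218 M.
Dilution factor = 250.0/7.290 = 34.29, so [stock] = 0.2218 x 34.29 = 7.61 M.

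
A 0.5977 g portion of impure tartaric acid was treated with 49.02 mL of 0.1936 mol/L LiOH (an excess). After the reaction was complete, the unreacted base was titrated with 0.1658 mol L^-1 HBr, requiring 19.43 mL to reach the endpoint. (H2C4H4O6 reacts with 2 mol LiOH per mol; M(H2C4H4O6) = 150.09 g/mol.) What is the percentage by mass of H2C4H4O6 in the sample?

Total n(LiOH) added = 0.1936 x 0.04902 = 0.009490 mol.
n(HBr) used = 0.1658 x 0.01943 = 0.003221 mol, which equals the excess n(LiOH).
So n(LiOH) consumed by the sample = 0.009490 - 0.003221 = 0.006269 mol.
n(H2C4H4O6) = 0.006269 / 2 = 0.003134 mol.
mass H2C4H4O6 = 0.003134 x 150.09 = 0.4704 g, so %H2C4H4O6 = 0.4704/0.5977 x 100 = 78.7%.

78.7%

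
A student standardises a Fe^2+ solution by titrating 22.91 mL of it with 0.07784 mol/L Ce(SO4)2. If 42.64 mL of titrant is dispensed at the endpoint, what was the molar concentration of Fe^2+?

0.145 M

n(Ce(SO4)2) = 0.07784 x 0.04264 = 0.003319 mol.
From the balanced equation, 1 mol Ce(SO4)2 reacts with 1 mol Fe^2+, so n(Fe^2+) = 0.003319 x 1/1 = 0.003319 mol.
[Fe^2+] = 0.003319 / 0.02291 L = 0.145 M.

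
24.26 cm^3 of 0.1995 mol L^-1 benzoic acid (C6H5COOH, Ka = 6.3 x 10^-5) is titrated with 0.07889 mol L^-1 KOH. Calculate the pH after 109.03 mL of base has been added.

12.45

n(acid) = 0.1995 x 0.02426 = 0.004840 mol; n(KOH) added = 0.07889 x 0.1090 = 0.008601 mol.
Base is in excess by 0.008601 - 0.004840 = 0.003762 mol in a total volume of 0.1333 L.
[OH^-] = 0.003762/0.1333 = 0.02822 M, so pOH = 1.55 and pH = 14.00 - 1.55 = 12.45.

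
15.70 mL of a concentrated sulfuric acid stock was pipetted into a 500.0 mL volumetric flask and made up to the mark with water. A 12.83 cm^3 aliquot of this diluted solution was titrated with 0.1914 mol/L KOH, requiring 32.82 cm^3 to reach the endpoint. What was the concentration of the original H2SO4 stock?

7.80 M

n(KOH) = 0.1914 x 0.03282 = 0.006282 mol.
n(H2SO4) in the aliquot = 0.006282 x 1/2 = 0.003141 mol.
[diluted H2SO4] = 0.003141 / 0.01283 = 0.2448 M.
Dilution factor = 500.0/15.70 = 31.85, so [stock] = 0.2448 x 31.85 = 7.80 M.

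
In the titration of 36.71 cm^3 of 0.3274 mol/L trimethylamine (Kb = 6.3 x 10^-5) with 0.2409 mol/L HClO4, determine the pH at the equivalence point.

n((CH3)3N) = 0.3274 x 0.03671 = 0.01202 mol; V(HClO4) at equivalence = 0.01202/0.2409 = 0.04989 L.
At equivalence the base is fully converted to (CH3)3NH+; total volume = 0.08660 L, so [(CH3)3NH+] = 0.01202/0.08660 = 0.1388 M.
Ka((CH3)3NH+) = Kw/Kb = 1.0e-14 / 6.3 x 10^-5 = 1.59e-10.
[H^+] = sqrt(Ka x [(CH3)3NH+]) = sqrt(1.59e-10 x 0.1388) = 4.69e-6 M.
pH = -log(4.69e-6) = 5.33.

5.33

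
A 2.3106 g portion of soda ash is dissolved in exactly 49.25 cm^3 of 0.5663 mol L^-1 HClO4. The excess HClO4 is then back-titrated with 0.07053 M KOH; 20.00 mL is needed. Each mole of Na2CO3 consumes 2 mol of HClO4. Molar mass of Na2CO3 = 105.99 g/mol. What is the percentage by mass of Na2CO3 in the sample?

60.7%

Total n(HClO4) added = 0.5663 x 0.04925 = 0.02789 mol.
n(KOH) used = 0.07053 x 0.02000 = 0.001411 mol, which equals the excess n(HClO4).
So n(HClO4) consumed by the sample = 0.02789 - 0.001411 = 0.02648 mol.
n(Na2CO3) = 0.02648 / 2 = 0.01324 mol.
mass Na2CO3 = 0.01324 x 105.99 = 1.403 g, so %Na2CO3 = 1.403/2.3106 x 100 = 60.7%.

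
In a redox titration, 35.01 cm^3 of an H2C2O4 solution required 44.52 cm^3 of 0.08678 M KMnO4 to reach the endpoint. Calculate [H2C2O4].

0.276 M

n(KMnO4) = 0.08678 x 0.04452 = 0.003863 mol.
From the balanced equation, 2 mol KMnO4 reacts with 5 mol H2C2O4, so n(H2C2O4) = 0.003863 x 5/2 = 0.009659 mol.
[H2C2O4] = 0.009659 / 0.03501 L = 0.276 M.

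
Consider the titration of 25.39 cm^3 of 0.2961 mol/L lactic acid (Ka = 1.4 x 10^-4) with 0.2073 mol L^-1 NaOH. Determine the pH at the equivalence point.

n(HC3H5O3) = 0.2961 x 0.02539 = 0.007518 mol; V(NaOH) at equivalence = 0.007518/0.2073 = 0.03627 L.
At equivalence all the acid is converted to C3H5O3-; total volume = 0.02539 + 0.03627 = 0.06166 L, so [C3H5O3-] = 0.007518/0.06166 = 0.1219 M.
Kb = Kw/Ka = 1.0e-14 / 1.4 x 10^-4 = 7.14e-11.
[OH^-] = sqrt(Kb x [C3H5O3-]) = sqrt(7.14e-11 x 0.1219) = 2.95e-6 M.
pOH = 5.53, so pH = 14.00 - 5.53 = 8.47.

8.47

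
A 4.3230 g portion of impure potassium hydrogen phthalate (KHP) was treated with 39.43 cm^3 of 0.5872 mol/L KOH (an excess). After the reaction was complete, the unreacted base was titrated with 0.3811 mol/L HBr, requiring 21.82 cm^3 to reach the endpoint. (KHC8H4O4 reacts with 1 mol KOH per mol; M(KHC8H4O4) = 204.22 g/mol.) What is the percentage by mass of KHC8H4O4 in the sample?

Total n(KOH) added = 0.5872 x 0.03943 = 0.02315 mol.
n(HBr) used = 0.3811 x 0.02182 = 0.008316 mol, which equals the excess n(KOH).
So n(KOH) consumed by the sample = 0.02315 - 0.008316 = 0.01484 mol.
n(KHC8H4O4) = 0.01484 / 1 = 0.01484 mol.
mass KHC8H4O4 = 0.01484 x 204.22 = 3.030 g, so %KHC8H4O4 = 3.030/4.3230 x 100 = 70.1%.

70.1%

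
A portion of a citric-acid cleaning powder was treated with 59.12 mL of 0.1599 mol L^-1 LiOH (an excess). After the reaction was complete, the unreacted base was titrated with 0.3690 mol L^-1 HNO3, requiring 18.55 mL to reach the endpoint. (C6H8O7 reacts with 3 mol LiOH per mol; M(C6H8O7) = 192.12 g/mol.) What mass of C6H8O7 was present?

Total n(LiOH) added = 0.1599 x 0.05912 = 0.009453 mol.
n(HNO3) used = 0.3690 x 0.01855 = 0.006845 mol, which equals the excess n(LiOH).
So n(LiOH) consumed by the sample = 0.009453 - 0.006845 = 0.002608 mol.
n(C6H8O7) = 0.002608 / 3 = 0.0008694 mol.
mass = 0.0008694 mol x 192.12 g/mol = 0.167 g.

0.167 g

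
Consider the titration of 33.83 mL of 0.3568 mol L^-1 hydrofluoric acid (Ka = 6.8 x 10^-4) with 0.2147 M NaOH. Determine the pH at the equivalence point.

8.15

n(HF) = 0.3568 x 0.03383 = 0.01207 mol; V(NaOH) at equivalence = 0.01207/0.2147 = 0.05622 L.
At equivalence all the acid is converted to F-; total volume = 0.03383 + 0.05622 = 0.09005 L, so [F-] = 0.01207/0.09005 = 0.1340 M.
Kb = Kw/Ka = 1.0e-14 / 6.8 x 10^-4 = 1.47e-11.
[OH^-] = sqrt(Kb x [F-]) = sqrt(1.47e-11 x 0.1340) = 1.40e-6 M.
pOH = 5.85, so pH = 14.00 - 5.85 = 8.15.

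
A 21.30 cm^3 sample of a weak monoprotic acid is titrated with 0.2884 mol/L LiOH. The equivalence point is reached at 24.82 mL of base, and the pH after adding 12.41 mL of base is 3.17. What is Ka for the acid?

12.41 mL is half of the equivalence volume, so this is the half-equivalence point where [HA] = [A^-].
At half-equivalence pH = pKa, so pKa = 3.17.
Ka = 10^(-3.17) = 6.8 x 10^-4.

6.8 x 10^-4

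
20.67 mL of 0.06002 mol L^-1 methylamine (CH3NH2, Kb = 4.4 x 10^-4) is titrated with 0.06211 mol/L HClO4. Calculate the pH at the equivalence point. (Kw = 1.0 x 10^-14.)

6.08

n(CH3NH2) = 0.06002 x 0.02067 = 0.001241 mol; V(HClO4) at equivalence = 0.001241/0.06211 = 0.01997 L.
At equivalence the base is fully converted to CH3NH3+; total volume = 0.04064 L, so [CH3NH3+] = 0.001241/0.04064 = 0.03052 M.
Ka(CH3NH3+) = Kw/Kb = 1.0e-14 / 4.4 x 10^-4 = 2.27e-11.
[H^+] = sqrt(Ka x [CH3NH3+]) = sqrt(2.27e-11 x 0.03052) = 8.33e-7 M.
pH = -log(8.33e-7) = 6.08.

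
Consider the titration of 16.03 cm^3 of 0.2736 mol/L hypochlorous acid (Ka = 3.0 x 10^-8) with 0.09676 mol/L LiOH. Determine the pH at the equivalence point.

10.19

n(HClO) = 0.2736 x 0.01603 = 0.004386 mol; V(LiOH) at equivalence = 0.004386/0.09676 = 0.04533 L.
At equivalence all the acid is converted to ClO-; total volume = 0.01603 + 0.04533 = 0.06136 L, so [ClO-] = 0.004386/0.06136 = 0.07148 M.
Kb = Kw/Ka = 1.0e-14 / 3.0 x 10^-8 = 3.33e-7.
[OH^-] = sqrt(Kb x [ClO-]) = sqrt(3.33e-7 x 0.07148) = 0.000154 M.
pOH = 3.81, so pH = 14.00 - 3.81 = 10.19.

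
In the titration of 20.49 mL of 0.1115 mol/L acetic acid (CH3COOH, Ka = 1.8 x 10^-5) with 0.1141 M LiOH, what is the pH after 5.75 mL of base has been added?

4.35

Initial n(CH3COOH) = 0.1115 x 0.02049 = 0.002285 mol.
n(LiOH) added = 0.1141 x 0.005750 = 0.0006561 mol, converting that many moles of CH3COOH to CH3COO-.
Remaining n(CH3COOH) = 0.001629 mol; n(CH3COO-) = 0.0006561 mol.
By Henderson-Hasselbalch, pH = pKa + log([A^-]/[HA]) = 4.74 + log(0.0006561/0.001629) = 4.74 + (-0.39) = 4.35.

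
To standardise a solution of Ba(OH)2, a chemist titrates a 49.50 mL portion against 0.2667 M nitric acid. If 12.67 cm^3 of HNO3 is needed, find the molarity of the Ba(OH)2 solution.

n(HNO3) delivered = 0.2667 x 0.01267 = 0.003379 mol.
The reaction is 1 Ba(OH)2 + 2 HNO3, so n(Ba(OH)2) = 0.003379 x 1/2 = 0.001690 mol.
[Ba(OH)2] = 0.001690 mol / 0.04950 L = 0.0341 M.

0.0341 M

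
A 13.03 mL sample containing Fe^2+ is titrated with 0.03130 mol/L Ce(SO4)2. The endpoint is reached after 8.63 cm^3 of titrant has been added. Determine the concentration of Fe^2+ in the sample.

0.0207 M

n(Ce(SO4)2) = 0.03130 x 0.008630 = 0.0002701 mol.
From the balanced equation, 1 mol Ce(SO4)2 reacts with 1 mol Fe^2+, so n(Fe^2+) = 0.0002701 x 1/1 = 0.0002701 mol.
[Fe^2+] = 0.0002701 / 0.01303 L = 0.0207 M.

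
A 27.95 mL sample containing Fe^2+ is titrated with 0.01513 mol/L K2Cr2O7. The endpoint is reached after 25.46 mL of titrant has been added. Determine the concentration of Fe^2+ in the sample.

0.0827 M

n(K2Cr2O7) = 0.01513 x 0.02546 = 0.0003852 mol.
From the balanced equation, 1 mol K2Cr2O7 reacts with 6 mol Fe^2+, so n(Fe^2+) = 0.0003852 x 6/1 = 0.002311 mol.
[Fe^2+] = 0.002311 / 0.02795 L = 0.0827 M.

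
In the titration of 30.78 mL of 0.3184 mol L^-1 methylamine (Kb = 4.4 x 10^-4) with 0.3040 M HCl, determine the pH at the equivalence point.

n(CH3NH2) = 0.3184 x 0.03078 = 0.009800 mol; V(HCl) at equivalence = 0.009800/0.3040 = 0.03224 L.
At equivalence the base is fully converted to CH3NH3+; total volume = 0.06302 L, so [CH3NH3+] = 0.009800/0.06302 = 0.1555 M.
Ka(CH3NH3+) = Kw/Kb = 1.0e-14 / 4.4 x 10^-4 = 2.27e-11.
[H^+] = sqrt(Ka x [CH3NH3+]) = sqrt(2.27e-11 x 0.1555) = 1.88e-6 M.
pH = -log(1.88e-6) = 5.73.

5.73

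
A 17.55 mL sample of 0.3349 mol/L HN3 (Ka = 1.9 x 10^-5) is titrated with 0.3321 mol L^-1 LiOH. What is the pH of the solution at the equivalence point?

8.97

n(HN3) = 0.3349 x 0.01755 = 0.005877 mol; V(LiOH) at equivalence = 0.005877/0.3321 = 0.01770 L.
At equivalence all the acid is converted to N3-; total volume = 0.01755 + 0.01770 = 0.03525 L, so [N3-] = 0.005877/0.03525 = 0.1667 M.
Kb = Kw/Ka = 1.0e-14 / 1.9 x 10^-5 = 5.26e-10.
[OH^-] = sqrt(Kb x [N3-]) = sqrt(5.26e-10 x 0.1667) = 9.37e-6 M.
pOH = 5.03, so pH = 14.00 - 5.03 = 8.97.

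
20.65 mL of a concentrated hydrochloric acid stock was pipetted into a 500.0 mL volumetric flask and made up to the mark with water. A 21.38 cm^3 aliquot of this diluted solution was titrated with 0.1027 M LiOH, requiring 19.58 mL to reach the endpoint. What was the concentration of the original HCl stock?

n(LiOH) = 0.1027 x 0.01958 = 0.002011 mol.
n(HCl) in the aliquot = 0.002011 mol.
[diluted HCl] = 0.002011 / 0.02138 = 0.09405 M.
Dilution factor = 500.0/20.65 = 24.21, so [stock] = 0.09405 x 24.21 = 2.28 M.

2.28 M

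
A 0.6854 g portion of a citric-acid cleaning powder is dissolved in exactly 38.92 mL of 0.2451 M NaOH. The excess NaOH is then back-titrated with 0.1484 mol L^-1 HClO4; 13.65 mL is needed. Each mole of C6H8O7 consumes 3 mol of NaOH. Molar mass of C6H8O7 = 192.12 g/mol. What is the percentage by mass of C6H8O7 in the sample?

Total n(NaOH) added = 0.2451 x 0.03892 = 0.009539 mol.
n(HClO4) used = 0.1484 x 0.01365 = 0.002026 mol, which equals the excess n(NaOH).
So n(NaOH) consumed by the sample = 0.009539 - 0.002026 = 0.007514 mol.
n(C6H8O7) = 0.007514 / 3 = 0.002505 mol.
mass C6H8O7 = 0.002505 x 192.12 = 0.4812 g, so %C6H8O7 = 0.4812/0.6854 x 100 = 70.2%.

70.2%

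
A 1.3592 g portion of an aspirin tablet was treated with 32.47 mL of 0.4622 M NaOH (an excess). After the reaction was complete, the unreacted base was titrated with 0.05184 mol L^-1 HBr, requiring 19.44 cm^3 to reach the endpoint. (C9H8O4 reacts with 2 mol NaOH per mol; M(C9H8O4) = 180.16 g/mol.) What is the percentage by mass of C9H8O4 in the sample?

Total n(NaOH) added = 0.4622 x 0.03247 = 0.01501 mol.
n(HBr) used = 0.05184 x 0.01944 = 0.001008 mol, which equals the excess n(NaOH).
So n(NaOH) consumed by the sample = 0.01501 - 0.001008 = 0.01400 mol.
n(C9H8O4) = 0.01400 / 2 = 0.007000 mol.
mass C9H8O4 = 0.007000 x 180.16 = 1.261 g, so %C9H8O4 = 1.261/1.3592 x 100 = 92.8%.

92.8%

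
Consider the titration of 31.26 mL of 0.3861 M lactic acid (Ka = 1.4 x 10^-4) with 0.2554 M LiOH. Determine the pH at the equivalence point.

n(HC3H5O3) = 0.3861 x 0.03126 = 0.01207 mol; V(LiOH) at equivalence = 0.01207/0.2554 = 0.04726 L.
At equivalence all the acid is converted to C3H5O3-; total volume = 0.03126 + 0.04726 = 0.07852 L, so [C3H5O3-] = 0.01207/0.07852 = 0.1537 M.
Kb = Kw/Ka = 1.0e-14 / 1.4 x 10^-4 = 7.14e-11.
[OH^-] = sqrt(Kb x [C3H5O3-]) = sqrt(7.14e-11 x 0.1537) = 3.31e-6 M.
pOH = 5.48, so pH = 14.00 - 5.48 = 8.52.

8.52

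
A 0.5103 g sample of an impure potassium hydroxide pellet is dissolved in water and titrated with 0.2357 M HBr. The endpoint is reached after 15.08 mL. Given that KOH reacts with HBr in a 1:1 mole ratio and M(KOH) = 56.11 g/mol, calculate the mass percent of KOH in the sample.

39.1%

n(HBr) = 0.2357 x 0.01508 = 0.003554 mol.
n(KOH) = 0.003554 / 1 = 0.003554 mol.
mass of KOH = 0.003554 x 56.11 = 0.1994 g.
% purity = 0.1994 / 0.5103 x 100 = 39.1%.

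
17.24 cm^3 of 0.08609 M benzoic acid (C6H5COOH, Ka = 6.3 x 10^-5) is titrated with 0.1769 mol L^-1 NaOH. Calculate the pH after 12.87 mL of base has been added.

n(acid) = 0.08609 x 0.01724 = 0.001484 mol; n(NaOH) added = 0.1769 x 0.01287 = 0.002277 mol.
Base is in excess by 0.002277 - 0.001484 = 0.0007925 mol in a total volume of 0.03011 L.
[OH^-] = 0.0007925/0.03011 = 0.02632 M, so pOH = 1.58 and pH = 14.00 - 1.58 = 12.42.

12.42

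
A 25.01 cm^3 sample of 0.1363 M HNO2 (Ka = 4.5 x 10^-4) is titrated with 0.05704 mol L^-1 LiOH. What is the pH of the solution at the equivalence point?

7.98

n(HNO2) = 0.1363 x 0.02501 = 0.003409 mol; V(LiOH) at equivalence = 0.003409/0.05704 = 0.05976 L.
At equivalence all the acid is converted to NO2-; total volume = 0.02501 + 0.05976 = 0.08477 L, so [NO2-] = 0.003409/0.08477 = 0.04021 M.
Kb = Kw/Ka = 1.0e-14 / 4.5 x 10^-4 = 2.22e-11.
[OH^-] = sqrt(Kb x [NO2-]) = sqrt(2.22e-11 x 0.04021) = 9.45e-7 M.
pOH = 6.02, so pH = 14.00 - 6.02 = 7.98.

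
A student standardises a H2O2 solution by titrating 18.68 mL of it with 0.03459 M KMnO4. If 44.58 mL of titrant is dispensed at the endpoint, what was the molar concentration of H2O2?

n(KMnO4) = 0.03459 x 0.04458 = 0.001542 mol.
From the balanced equation, 2 mol KMnO4 reacts with 5 mol H2O2, so n(H2O2) = 0.001542 x 5/2 = 0.003855 mol.
[H2O2] = 0.003855 / 0.01868 L = 0.206 M.

0.206 M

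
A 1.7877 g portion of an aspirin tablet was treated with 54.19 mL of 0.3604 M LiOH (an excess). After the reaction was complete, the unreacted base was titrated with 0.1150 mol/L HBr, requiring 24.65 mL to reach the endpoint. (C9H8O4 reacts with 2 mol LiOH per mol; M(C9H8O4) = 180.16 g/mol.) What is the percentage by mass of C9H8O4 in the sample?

Total n(LiOH) added = 0.3604 x 0.05419 = 0.01953 mol.
n(HBr) used = 0.1150 x 0.02465 = 0.002835 mol, which equals the excess n(LiOH).
So n(LiOH) consumed by the sample = 0.01953 - 0.002835 = 0.01670 mol.
n(C9H8O4) = 0.01670 / 2 = 0.008348 mol.
mass C9H8O4 = 0.008348 x 180.16 = 1.504 g, so %C9H8O4 = 1.504/1.7877 x 100 = 84.1%.

84.1%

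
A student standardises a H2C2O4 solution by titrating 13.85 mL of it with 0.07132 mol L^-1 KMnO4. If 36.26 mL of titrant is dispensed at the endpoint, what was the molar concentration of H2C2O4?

0.467 M

n(KMnO4) = 0.07132 x 0.03626 = 0.002586 mol.
From the balanced equation, 2 mol KMnO4 reacts with 5 mol H2C2O4, so n(H2C2O4) = 0.002586 x 5/2 = 0.006465 mol.
[H2C2O4] = 0.006465 / 0.01385 L = 0.467 M.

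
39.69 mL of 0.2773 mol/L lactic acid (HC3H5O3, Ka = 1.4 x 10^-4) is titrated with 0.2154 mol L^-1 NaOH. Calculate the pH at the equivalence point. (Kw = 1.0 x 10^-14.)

8.47

n(HC3H5O3) = 0.2773 x 0.03969 = 0.01101 mol; V(NaOH) at equivalence = 0.01101/0.2154 = 0.05110 L.
At equivalence all the acid is converted to C3H5O3-; total volume = 0.03969 + 0.05110 = 0.09079 L, so [C3H5O3-] = 0.01101/0.09079 = 0.1212 M.
Kb = Kw/Ka = 1.0e-14 / 1.4 x 10^-4 = 7.14e-11.
[OH^-] = sqrt(Kb x [C3H5O3-]) = sqrt(7.14e-11 x 0.1212) = 2.94e-6 M.
pOH = 5.53, so pH = 14.00 - 5.53 = 8.47.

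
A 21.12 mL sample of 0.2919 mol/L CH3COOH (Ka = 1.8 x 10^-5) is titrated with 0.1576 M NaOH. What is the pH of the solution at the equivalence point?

8.88

n(CH3COOH) = 0.2919 x 0.02112 = 0.006165 mol; V(NaOH) at equivalence = 0.006165/0.1576 = 0.03912 L.
At equivalence all the acid is converted to CH3COO-; total volume = 0.02112 + 0.03912 = 0.06024 L, so [CH3COO-] = 0.006165/0.06024 = 0.1023 M.
Kb = Kw/Ka = 1.0e-14 / 1.8 x 10^-5 = 5.56e-10.
[OH^-] = sqrt(Kb x [CH3COO-]) = sqrt(5.56e-10 x 0.1023) = 7.54e-6 M.
pOH = 5.12, so pH = 14.00 - 5.12 = 8.88.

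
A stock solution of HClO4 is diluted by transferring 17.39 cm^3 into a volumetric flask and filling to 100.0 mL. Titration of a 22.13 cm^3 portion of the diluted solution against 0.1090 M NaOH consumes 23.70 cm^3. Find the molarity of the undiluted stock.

0.671 M

n(NaOH) = 0.1090 x 0.02370 = 0.002583 mol.
n(HClO4) in the aliquot = 0.002583 mol.
[diluted HClO4] = 0.002583 / 0.02213 = 0.1167 M.
Dilution factor = 100.0/17.39 = 5.750, so [stock] = 0.1167 x 5.750 = 0.671 M.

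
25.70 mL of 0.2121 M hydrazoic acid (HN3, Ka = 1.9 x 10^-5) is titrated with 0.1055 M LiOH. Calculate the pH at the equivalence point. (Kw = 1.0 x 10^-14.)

8.78

n(HN3) = 0.2121 x 0.02570 = 0.005451 mol; V(LiOH) at equivalence = 0.005451/0.1055 = 0.05167 L.
At equivalence all the acid is converted to N3-; total volume = 0.02570 + 0.05167 = 0.07737 L, so [N3-] = 0.005451/0.07737 = 0.07046 M.
Kb = Kw/Ka = 1.0e-14 / 1.9 x 10^-5 = 5.26e-10.
[OH^-] = sqrt(Kb x [N3-]) = sqrt(5.26e-10 x 0.07046) = 6.09e-6 M.
pOH = 5.22, so pH = 14.00 - 5.22 = 8.78.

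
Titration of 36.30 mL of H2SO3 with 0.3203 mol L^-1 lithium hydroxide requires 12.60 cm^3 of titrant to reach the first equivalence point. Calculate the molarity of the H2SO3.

n(LiOH) = 0.3203 x 0.01260 = 0.004036 mol.
At the first equivalence point, 1 mol OH^- react per mol H2SO3, so n(H2SO3) = 0.004036 / 1 = 0.004036 mol.
[H2SO3] = 0.004036 / 0.03630 L = 0.111 M.

0.111 M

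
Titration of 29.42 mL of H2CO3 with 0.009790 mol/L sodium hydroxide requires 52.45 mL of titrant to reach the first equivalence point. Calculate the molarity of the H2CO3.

n(NaOH) = 0.009790 x 0.05245 = 0.0005135 mol.
At the first equivalence point, 1 mol OH^- react per mol H2CO3, so n(H2CO3) = 0.0005135 / 1 = 0.0005135 mol.
[H2CO3] = 0.0005135 / 0.02942 L = 0.0175 M.

0.0175 M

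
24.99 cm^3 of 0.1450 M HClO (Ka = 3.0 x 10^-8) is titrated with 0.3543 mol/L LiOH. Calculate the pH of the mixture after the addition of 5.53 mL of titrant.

Initial n(HClO) = 0.1450 x 0.02499 = 0.003624 mol.
n(LiOH) added = 0.3543 x 0.005530 = 0.001959 mol, converting that many moles of HClO to ClO-.
Remaining n(HClO) = 0.001664 mol; n(ClO-) = 0.001959 mol.
By Henderson-Hasselbalch, pH = pKa + log([A^-]/[HA]) = 7.52 + log(0.001959/0.001664) = 7.52 + (+0.07) = 7.59.

7.59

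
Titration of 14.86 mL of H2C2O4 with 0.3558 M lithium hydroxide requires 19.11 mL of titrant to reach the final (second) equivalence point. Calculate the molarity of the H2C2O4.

n(LiOH) = 0.3558 x 0.01911 = 0.006799 mol.
At the final (second) equivalence point, 2 mol OH^- react per mol H2C2O4, so n(H2C2O4) = 0.006799 / 2 = 0.003400 mol.
[H2C2O4] = 0.003400 / 0.01486 L = 0.229 M.

0.229 M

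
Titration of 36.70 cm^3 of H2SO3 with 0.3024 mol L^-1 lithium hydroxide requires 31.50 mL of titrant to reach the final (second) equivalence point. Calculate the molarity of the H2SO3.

0.130 M

n(LiOH) = 0.3024 x 0.03150 = 0.009526 mol.
At the final (second) equivalence point, 2 mol OH^- react per mol H2SO3, so n(H2SO3) = 0.009526 / 2 = 0.004763 mol.
[H2SO3] = 0.004763 / 0.03670 L = 0.130 M.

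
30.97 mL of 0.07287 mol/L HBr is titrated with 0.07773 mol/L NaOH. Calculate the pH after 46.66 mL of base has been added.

12.25

n(acid) = 0.07287 x 0.03097 = 0.002257 mol; n(NaOH) added = 0.07773 x 0.04666 = 0.003627 mol.
Base is in excess by 0.003627 - 0.002257 = 0.001370 mol in a total volume of 0.07763 L.
[OH^-] = 0.001370/0.07763 = 0.01765 M, so pOH = 1.75 and pH = 14.00 - 1.75 = 12.25.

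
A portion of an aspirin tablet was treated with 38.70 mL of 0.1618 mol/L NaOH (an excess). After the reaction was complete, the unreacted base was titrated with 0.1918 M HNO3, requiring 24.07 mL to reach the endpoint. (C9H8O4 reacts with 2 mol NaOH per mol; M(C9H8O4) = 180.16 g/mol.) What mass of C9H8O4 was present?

Total n(NaOH) added = 0.1618 x 0.03870 = 0.006262 mol.
n(HNO3) used = 0.1918 x 0.02407 = 0.004617 mol, which equals the excess n(NaOH).
So n(NaOH) consumed by the sample = 0.006262 - 0.004617 = 0.001645 mol.
n(C9H8O4) = 0.001645 / 2 = 0.0008225 mol.
mass = 0.0008225 mol x 180.16 g/mol = 0.148 g.

0.148 g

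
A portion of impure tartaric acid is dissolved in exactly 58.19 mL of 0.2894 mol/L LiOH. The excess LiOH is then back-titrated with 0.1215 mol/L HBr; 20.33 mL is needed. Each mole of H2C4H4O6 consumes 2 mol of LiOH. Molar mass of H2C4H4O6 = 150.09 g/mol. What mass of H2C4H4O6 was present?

Total n(LiOH) added = 0.2894 x 0.05819 = 0.01684 mol.
n(HBr) used = 0.1215 x 0.02033 = 0.002470 mol, which equals the excess n(LiOH).
So n(LiOH) consumed by the sample = 0.01684 - 0.002470 = 0.01437 mol.
n(H2C4H4O6) = 0.01437 / 2 = 0.007185 mol.
mass = 0.007185 mol x 150.09 g/mol = 1.08 g.

1.08 g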